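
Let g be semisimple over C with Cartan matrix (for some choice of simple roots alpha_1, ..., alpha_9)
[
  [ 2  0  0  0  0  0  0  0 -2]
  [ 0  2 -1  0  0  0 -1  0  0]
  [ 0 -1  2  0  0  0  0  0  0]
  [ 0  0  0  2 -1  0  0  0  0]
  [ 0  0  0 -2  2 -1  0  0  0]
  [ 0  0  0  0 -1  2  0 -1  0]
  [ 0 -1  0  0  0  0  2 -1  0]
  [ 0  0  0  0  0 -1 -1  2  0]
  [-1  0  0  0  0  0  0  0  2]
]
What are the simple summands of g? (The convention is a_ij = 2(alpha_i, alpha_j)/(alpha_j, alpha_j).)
The diagram associated to this matrix has two connected components: the simple roots {alpha_1, alpha_9} form a chain of 2 nodes with a double edge at one end; the terminal node there is the unique short simple root (B_2), and {alpha_2, alpha_3, alpha_4, alpha_5, alpha_6, alpha_7, alpha_8} form a chain of 7 nodes with a double edge at one end; the terminal node there is the unique short simple root (B_7). A semisimple Lie algebra decomposes uniquely as the direct sum of simple ideals, one per connected component of its Dynkin diagram, so g ≅ B_2 ⊕ B_7 (dimension 10 + 105 = 115).

B2 + B7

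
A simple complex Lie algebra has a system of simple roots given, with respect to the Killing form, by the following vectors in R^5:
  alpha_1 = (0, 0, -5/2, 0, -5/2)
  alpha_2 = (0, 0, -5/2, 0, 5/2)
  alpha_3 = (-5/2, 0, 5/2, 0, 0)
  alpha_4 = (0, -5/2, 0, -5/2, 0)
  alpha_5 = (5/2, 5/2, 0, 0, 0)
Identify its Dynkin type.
Compute the Cartan integers a_ij = 2(alpha_i, alpha_j)/(alpha_j, alpha_j); the resulting 5x5 Cartan matrix is
[[2, 0, -1, 0, 0], [0, 2, -1, 0, 0], [-1, -1, 2, 0, -1], [0, 0, 0, 2, -1], [0, 0, -1, -1, 2]].
All simple roots have the same length, so the diagram is simply laced. The associated Dynkin diagram is a chain of 3 nodes with a fork of two nodes at one end (D_5), so the type is D_5 (the algebra so(10)).

D_5 (so(10))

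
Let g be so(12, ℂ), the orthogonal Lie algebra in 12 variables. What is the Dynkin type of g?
type D_6

This is so(12) with 12 even, which has dimension 12(12-1)/2 = 66 and rank 12/2 = 6. In the classification of classical Lie algebras, the orthogonal algebra so(2n) in an even number of variables has type D_n; here n = 6, so the Dynkin diagram is a chain of 4 nodes with a fork of two nodes at one end (D_6). Hence the type is D_6.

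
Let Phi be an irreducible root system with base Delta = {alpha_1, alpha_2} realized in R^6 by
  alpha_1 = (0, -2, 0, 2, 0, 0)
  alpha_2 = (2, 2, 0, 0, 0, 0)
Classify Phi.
Compute the Cartan integers a_ij = 2(alpha_i, alpha_j)/(alpha_j, alpha_j); the resulting 2x2 Cartan matrix is
[[2, -1], [-1, 2]].
All simple roots have the same length, so the diagram is simply laced. The associated Dynkin diagram is a chain of 2 nodes with single edges (A_2), so the type is A_2 (the algebra sl(3)).

A_2 (sl(3))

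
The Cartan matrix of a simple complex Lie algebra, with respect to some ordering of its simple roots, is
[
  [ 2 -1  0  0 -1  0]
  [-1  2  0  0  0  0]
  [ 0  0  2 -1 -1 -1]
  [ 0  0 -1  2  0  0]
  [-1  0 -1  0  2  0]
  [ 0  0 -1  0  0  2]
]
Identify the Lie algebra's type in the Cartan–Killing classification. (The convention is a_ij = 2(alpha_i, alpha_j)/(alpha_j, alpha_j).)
D6

The matrix has rank 6 with 2's on the diagonal. Reading the off-diagonal entries as Dynkin edges (a single edge where a_ij = a_ji = -1; a double or triple edge where a_ij * a_ji = 2 or 3), the diagram is a chain of 4 nodes with a fork of two nodes at one end (D_6). One simple-root ordering that puts it in standard form is (alpha_2, alpha_1, alpha_5, alpha_3, alpha_6, alpha_4). So the algebra is type D_6, i.e. so(12).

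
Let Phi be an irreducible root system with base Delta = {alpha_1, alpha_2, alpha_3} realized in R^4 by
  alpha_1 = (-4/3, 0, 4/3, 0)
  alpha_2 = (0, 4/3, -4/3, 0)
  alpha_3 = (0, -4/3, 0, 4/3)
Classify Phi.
Compute the Cartan integers a_ij = 2(alpha_i, alpha_j)/(alpha_j, alpha_j); the resulting 3x3 Cartan matrix is
[[2, -1, 0], [-1, 2, -1], [0, -1, 2]].
All simple roots have the same length, so the diagram is simply laced. The associated Dynkin diagram is a chain of 3 nodes with single edges (A_3), so the type is A_3 (the algebra sl(4)).

A_3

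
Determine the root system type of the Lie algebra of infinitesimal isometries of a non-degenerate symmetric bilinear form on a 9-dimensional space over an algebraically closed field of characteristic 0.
type B_4

This is so(9) with 9 odd, which has dimension 9(9-1)/2 = 36 and rank (9-1)/2 = 4. In the classification of classical Lie algebras, the orthogonal algebra so(2n+1) in an odd number of variables has type B_n; here n = 4, so the Dynkin diagram is a chain of 4 nodes with a double edge at one end; the terminal node there is the unique short simple root (B_4). Hence the type is B_4.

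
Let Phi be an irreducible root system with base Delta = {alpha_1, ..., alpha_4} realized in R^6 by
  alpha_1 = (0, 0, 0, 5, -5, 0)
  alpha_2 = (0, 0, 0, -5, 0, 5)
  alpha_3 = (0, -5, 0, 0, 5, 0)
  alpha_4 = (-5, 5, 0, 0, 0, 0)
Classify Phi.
A_4 (sl(5))

Compute the Cartan integers a_ij = 2(alpha_i, alpha_j)/(alpha_j, alpha_j); the resulting 4x4 Cartan matrix is
[[2, -1, -1, 0], [-1, 2, 0, 0], [-1, 0, 2, -1], [0, 0, -1, 2]].
All simple roots have the same length, so the diagram is simply laced. The associated Dynkin diagram is a chain of 4 nodes with single edges (A_4), so the type is A_4 (the algebra sl(5)).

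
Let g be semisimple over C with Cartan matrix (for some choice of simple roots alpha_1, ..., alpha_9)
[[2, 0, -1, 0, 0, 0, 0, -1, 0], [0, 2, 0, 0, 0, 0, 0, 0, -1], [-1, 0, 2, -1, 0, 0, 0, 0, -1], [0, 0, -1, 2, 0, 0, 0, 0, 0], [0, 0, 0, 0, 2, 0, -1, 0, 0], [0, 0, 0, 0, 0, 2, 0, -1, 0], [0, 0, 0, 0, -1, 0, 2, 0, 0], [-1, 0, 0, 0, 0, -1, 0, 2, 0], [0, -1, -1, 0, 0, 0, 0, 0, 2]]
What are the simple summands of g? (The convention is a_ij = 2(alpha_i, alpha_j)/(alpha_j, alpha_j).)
The diagram associated to this matrix has two connected components: the simple roots {alpha_5, alpha_7} form a chain of 2 nodes with single edges (A_2), and {alpha_1, alpha_2, alpha_3, alpha_4, alpha_6, alpha_8, alpha_9} form a chain of 6 nodes with one extra node attached to the third node from one end (E_7). A semisimple Lie algebra decomposes uniquely as the direct sum of simple ideals, one per connected component of its Dynkin diagram, so g ≅ A_2 ⊕ E_7 (dimension 8 + 133 = 141).

type A_2 ⊕ type E_7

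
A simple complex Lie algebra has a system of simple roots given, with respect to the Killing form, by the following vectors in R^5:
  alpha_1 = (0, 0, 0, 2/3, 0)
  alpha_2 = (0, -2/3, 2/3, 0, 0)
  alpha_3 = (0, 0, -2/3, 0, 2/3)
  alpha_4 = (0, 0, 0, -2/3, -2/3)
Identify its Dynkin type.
type B_4

Compute the Cartan integers a_ij = 2(alpha_i, alpha_j)/(alpha_j, alpha_j); the resulting 4x4 Cartan matrix is
[[2, 0, 0, -1], [0, 2, -1, 0], [0, -1, 2, -1], [-2, 0, -1, 2]].
The roots have two lengths (squared-length ratio 2:1); the short ones are alpha_{1}. The associated Dynkin diagram is a chain of 4 nodes with a double edge at one end; the terminal node there is the unique short simple root (B_4), so the type is B_4 (the algebra so(9)).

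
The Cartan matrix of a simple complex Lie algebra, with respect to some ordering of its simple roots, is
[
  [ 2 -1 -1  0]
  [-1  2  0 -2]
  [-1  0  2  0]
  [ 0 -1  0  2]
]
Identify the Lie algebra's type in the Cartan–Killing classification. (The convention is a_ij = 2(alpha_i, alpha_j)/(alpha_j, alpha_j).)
B_4 (so(9))

The matrix has rank 4 with 2's on the diagonal. Reading the off-diagonal entries as Dynkin edges (a single edge where a_ij = a_ji = -1; a double or triple edge where a_ij * a_ji = 2 or 3), the diagram is a chain of 4 nodes with a double edge at one end; the terminal node there is the unique short simple root (B_4). One simple-root ordering that puts it in standard form is (alpha_3, alpha_1, alpha_2, alpha_4). So the algebra is type B_4, i.e. so(9).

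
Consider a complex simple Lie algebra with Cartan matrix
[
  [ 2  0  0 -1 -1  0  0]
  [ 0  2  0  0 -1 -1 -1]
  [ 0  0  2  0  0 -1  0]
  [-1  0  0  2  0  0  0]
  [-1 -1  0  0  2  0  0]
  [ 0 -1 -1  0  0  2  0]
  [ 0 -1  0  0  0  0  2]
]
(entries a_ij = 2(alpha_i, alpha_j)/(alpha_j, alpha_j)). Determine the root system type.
E_7

The matrix has rank 7 with 2's on the diagonal. Reading the off-diagonal entries as Dynkin edges (a single edge where a_ij = a_ji = -1; a double or triple edge where a_ij * a_ji = 2 or 3), the diagram is a chain of 6 nodes with one extra node attached to the third node from one end (E_7). One simple-root ordering that puts it in standard form is (alpha_3, alpha_7, alpha_6, alpha_2, alpha_5, alpha_1, alpha_4). So the algebra is type E_7.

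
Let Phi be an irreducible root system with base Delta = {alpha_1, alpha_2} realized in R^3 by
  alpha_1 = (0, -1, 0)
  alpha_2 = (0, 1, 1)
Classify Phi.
B_2 (so(5))

Compute the Cartan integers a_ij = 2(alpha_i, alpha_j)/(alpha_j, alpha_j); the resulting 2x2 Cartan matrix is
[[2, -1], [-2, 2]].
The roots have two lengths (squared-length ratio 2:1); the short ones are alpha_{1}. The associated Dynkin diagram is a chain of 2 nodes with a double edge at one end; the terminal node there is the unique short simple root (B_2), so the type is B_2 (the algebra so(5)).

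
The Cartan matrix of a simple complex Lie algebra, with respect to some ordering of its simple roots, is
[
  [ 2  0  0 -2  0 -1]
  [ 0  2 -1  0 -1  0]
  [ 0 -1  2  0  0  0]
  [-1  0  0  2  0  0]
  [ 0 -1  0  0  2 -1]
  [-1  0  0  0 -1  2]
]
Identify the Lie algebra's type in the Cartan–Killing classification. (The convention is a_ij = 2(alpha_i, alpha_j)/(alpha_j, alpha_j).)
B_6 (so(13))

The matrix has rank 6 with 2's on the diagonal. Reading the off-diagonal entries as Dynkin edges (a single edge where a_ij = a_ji = -1; a double or triple edge where a_ij * a_ji = 2 or 3), the diagram is a chain of 6 nodes with a double edge at one end; the terminal node there is the unique short simple root (B_6). One simple-root ordering that puts it in standard form is (alpha_3, alpha_2, alpha_5, alpha_6, alpha_1, alpha_4). So the algebra is type B_6, i.e. so(13).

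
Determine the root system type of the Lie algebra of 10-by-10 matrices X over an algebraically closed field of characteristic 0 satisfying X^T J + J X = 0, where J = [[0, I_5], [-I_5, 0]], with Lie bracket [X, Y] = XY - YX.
This is sp(10), which has dimension 10(10+1)/2 = 55 and rank 10/2 = 5. In the classification of classical Lie algebras, the symplectic algebra sp(2n) has type C_n; here n = 5, so the Dynkin diagram is a chain of 5 nodes with a double edge at one end; the terminal node there is the unique long simple root (C_5). Hence the type is C_5.

type C_5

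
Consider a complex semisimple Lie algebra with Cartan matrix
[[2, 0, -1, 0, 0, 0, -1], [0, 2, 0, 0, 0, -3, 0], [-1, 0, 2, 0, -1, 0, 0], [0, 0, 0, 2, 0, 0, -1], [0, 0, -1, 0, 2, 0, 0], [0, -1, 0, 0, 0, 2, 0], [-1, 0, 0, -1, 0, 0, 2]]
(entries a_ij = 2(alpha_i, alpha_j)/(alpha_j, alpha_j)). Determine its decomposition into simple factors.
A_5 (sl(6)) ⊕ G_2

The diagram associated to this matrix has two connected components: the simple roots {alpha_1, alpha_3, alpha_4, alpha_5, alpha_7} form a chain of 5 nodes with single edges (A_5), and {alpha_2, alpha_6} form two nodes joined by a triple edge (G_2). A semisimple Lie algebra decomposes uniquely as the direct sum of simple ideals, one per connected component of its Dynkin diagram, so g ≅ A_5 ⊕ G_2 (dimension 35 + 14 = 49).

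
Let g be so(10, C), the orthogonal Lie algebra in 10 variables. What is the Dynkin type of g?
This is so(10) with 10 even, which has dimension 10(10-1)/2 = 45 and rank 10/2 = 5. In the classification of classical Lie algebras, the orthogonal algebra so(2n) in an even number of variables has type D_n; here n = 5, so the Dynkin diagram is a chain of 3 nodes with a fork of two nodes at one end (D_5). Hence the type is D_5.

D_5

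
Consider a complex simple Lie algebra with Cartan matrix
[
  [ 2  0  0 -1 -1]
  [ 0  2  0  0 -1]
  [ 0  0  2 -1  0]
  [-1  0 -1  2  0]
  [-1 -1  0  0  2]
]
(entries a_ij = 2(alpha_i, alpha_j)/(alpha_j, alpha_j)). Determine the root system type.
A5

The matrix has rank 5 with 2's on the diagonal. Reading the off-diagonal entries as Dynkin edges (a single edge where a_ij = a_ji = -1; a double or triple edge where a_ij * a_ji = 2 or 3), the diagram is a chain of 5 nodes with single edges (A_5). One simple-root ordering that puts it in standard form is (alpha_3, alpha_4, alpha_1, alpha_5, alpha_2). So the algebra is type A_5, i.e. sl(6).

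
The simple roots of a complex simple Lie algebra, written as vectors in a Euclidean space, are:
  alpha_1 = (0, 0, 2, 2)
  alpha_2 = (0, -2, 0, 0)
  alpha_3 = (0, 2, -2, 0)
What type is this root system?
type B_3

Compute the Cartan integers a_ij = 2(alpha_i, alpha_j)/(alpha_j, alpha_j); the resulting 3x3 Cartan matrix is
[[2, 0, -1], [0, 2, -1], [-1, -2, 2]].
The roots have two lengths (squared-length ratio 2:1); the short ones are alpha_{2}. The associated Dynkin diagram is a chain of 3 nodes with a double edge at one end; the terminal node there is the unique short simple root (B_3), so the type is B_3 (the algebra so(7)).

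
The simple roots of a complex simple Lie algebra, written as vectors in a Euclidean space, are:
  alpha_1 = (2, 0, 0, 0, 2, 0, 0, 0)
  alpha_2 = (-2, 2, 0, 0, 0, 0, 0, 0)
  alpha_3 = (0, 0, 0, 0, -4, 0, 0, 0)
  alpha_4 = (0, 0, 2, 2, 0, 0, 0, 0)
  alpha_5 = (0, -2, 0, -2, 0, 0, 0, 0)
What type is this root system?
C_5

Compute the Cartan integers a_ij = 2(alpha_i, alpha_j)/(alpha_j, alpha_j); the resulting 5x5 Cartan matrix is
[[2, -1, -1, 0, 0], [-1, 2, 0, 0, -1], [-2, 0, 2, 0, 0], [0, 0, 0, 2, -1], [0, -1, 0, -1, 2]].
The roots have two lengths (squared-length ratio 2:1); the short ones are alpha_{1,2,4,5}. The associated Dynkin diagram is a chain of 5 nodes with a double edge at one end; the terminal node there is the unique long simple root (C_5), so the type is C_5 (the algebra sp(10)).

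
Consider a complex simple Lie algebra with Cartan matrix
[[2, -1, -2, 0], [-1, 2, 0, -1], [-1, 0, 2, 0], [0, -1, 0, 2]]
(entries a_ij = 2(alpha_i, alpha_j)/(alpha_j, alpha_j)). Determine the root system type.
B_4

The matrix has rank 4 with 2's on the diagonal. Reading the off-diagonal entries as Dynkin edges (a single edge where a_ij = a_ji = -1; a double or triple edge where a_ij * a_ji = 2 or 3), the diagram is a chain of 4 nodes with a double edge at one end; the terminal node there is the unique short simple root (B_4). One simple-root ordering that puts it in standard form is (alpha_4, alpha_2, alpha_1, alpha_3). So the algebra is type B_4, i.e. so(9).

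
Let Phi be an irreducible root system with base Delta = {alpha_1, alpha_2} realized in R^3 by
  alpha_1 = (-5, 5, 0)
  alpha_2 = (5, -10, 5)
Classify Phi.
Compute the Cartan integers a_ij = 2(alpha_i, alpha_j)/(alpha_j, alpha_j); the resulting 2x2 Cartan matrix is
[[2, -1], [-3, 2]].
The roots have two lengths (squared-length ratio 3:1); the short ones are alpha_{1}. The associated Dynkin diagram is two nodes joined by a triple edge (G_2), so the type is G_2.

G2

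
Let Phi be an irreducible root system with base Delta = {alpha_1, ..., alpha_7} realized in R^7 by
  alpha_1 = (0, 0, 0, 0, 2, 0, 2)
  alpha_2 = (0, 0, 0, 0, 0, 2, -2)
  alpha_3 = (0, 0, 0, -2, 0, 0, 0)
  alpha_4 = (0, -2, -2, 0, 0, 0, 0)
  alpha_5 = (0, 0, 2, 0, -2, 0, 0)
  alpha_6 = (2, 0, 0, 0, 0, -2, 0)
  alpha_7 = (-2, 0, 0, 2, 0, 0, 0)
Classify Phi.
Compute the Cartan integers a_ij = 2(alpha_i, alpha_j)/(alpha_j, alpha_j); the resulting 7x7 Cartan matrix is
[[2, -1, 0, 0, -1, 0, 0], [-1, 2, 0, 0, 0, -1, 0], [0, 0, 2, 0, 0, 0, -1], [0, 0, 0, 2, -1, 0, 0], [-1, 0, 0, -1, 2, 0, 0], [0, -1, 0, 0, 0, 2, -1], [0, 0, -2, 0, 0, -1, 2]].
The roots have two lengths (squared-length ratio 2:1); the short ones are alpha_{3}. The associated Dynkin diagram is a chain of 7 nodes with a double edge at one end; the terminal node there is the unique short simple root (B_7), so the type is B_7 (the algebra so(15)).

B_7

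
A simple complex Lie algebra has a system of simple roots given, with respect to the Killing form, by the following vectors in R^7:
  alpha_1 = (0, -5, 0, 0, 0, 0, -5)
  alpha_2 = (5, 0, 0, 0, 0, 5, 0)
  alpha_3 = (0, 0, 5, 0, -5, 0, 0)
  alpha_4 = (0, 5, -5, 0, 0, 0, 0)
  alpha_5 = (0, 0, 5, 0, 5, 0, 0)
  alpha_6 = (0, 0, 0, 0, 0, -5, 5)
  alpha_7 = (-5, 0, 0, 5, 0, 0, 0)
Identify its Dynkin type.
D7

Compute the Cartan integers a_ij = 2(alpha_i, alpha_j)/(alpha_j, alpha_j); the resulting 7x7 Cartan matrix is
[[2, 0, 0, -1, 0, -1, 0], [0, 2, 0, 0, 0, -1, -1], [0, 0, 2, -1, 0, 0, 0], [-1, 0, -1, 2, -1, 0, 0], [0, 0, 0, -1, 2, 0, 0], [-1, -1, 0, 0, 0, 2, 0], [0, -1, 0, 0, 0, 0, 2]].
All simple roots have the same length, so the diagram is simply laced. The associated Dynkin diagram is a chain of 5 nodes with a fork of two nodes at one end (D_7), so the type is D_7 (the algebra so(14)).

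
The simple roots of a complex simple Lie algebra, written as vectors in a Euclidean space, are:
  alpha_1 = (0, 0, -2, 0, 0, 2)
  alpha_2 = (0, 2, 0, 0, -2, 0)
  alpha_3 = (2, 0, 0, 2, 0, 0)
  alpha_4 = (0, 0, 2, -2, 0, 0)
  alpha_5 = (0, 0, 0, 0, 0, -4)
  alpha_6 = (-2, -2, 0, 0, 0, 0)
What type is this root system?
Compute the Cartan integers a_ij = 2(alpha_i, alpha_j)/(alpha_j, alpha_j); the resulting 6x6 Cartan matrix is
[[2, 0, 0, -1, -1, 0], [0, 2, 0, 0, 0, -1], [0, 0, 2, -1, 0, -1], [-1, 0, -1, 2, 0, 0], [-2, 0, 0, 0, 2, 0], [0, -1, -1, 0, 0, 2]].
The roots have two lengths (squared-length ratio 2:1); the short ones are alpha_{1,2,3,4,6}. The associated Dynkin diagram is a chain of 6 nodes with a double edge at one end; the terminal node there is the unique long simple root (C_6), so the type is C_6 (the algebra sp(12)).

type C_6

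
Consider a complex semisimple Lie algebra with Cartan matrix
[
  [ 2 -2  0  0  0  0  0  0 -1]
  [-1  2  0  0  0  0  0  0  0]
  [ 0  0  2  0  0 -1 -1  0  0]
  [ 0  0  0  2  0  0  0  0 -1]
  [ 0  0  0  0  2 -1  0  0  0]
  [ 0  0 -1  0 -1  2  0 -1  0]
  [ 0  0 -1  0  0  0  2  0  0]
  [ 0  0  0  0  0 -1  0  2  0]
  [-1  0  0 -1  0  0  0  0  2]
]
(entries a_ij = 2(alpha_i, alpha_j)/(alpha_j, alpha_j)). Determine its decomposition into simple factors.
The diagram associated to this matrix has two connected components: the simple roots {alpha_1, alpha_2, alpha_4, alpha_9} form a chain of 4 nodes with a double edge at one end; the terminal node there is the unique short simple root (B_4), and {alpha_3, alpha_5, alpha_6, alpha_7, alpha_8} form a chain of 3 nodes with a fork of two nodes at one end (D_5). A semisimple Lie algebra decomposes uniquely as the direct sum of simple ideals, one per connected component of its Dynkin diagram, so g ≅ B_4 ⊕ D_5 (dimension 36 + 45 = 81).

B_4 (so(9)) + D_5 (so(10))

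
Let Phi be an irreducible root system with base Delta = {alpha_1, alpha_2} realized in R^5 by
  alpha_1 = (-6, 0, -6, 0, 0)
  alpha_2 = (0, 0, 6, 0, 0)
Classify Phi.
type B_2

Compute the Cartan integers a_ij = 2(alpha_i, alpha_j)/(alpha_j, alpha_j); the resulting 2x2 Cartan matrix is
[[2, -2], [-1, 2]].
The roots have two lengths (squared-length ratio 2:1); the short ones are alpha_{2}. The associated Dynkin diagram is a chain of 2 nodes with a double edge at one end; the terminal node there is the unique short simple root (B_2), so the type is B_2 (the algebra so(5)).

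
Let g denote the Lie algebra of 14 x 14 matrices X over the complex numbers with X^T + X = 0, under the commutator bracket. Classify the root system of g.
This is so(14) with 14 even, which has dimension 14(14-1)/2 = 91 and rank 14/2 = 7. In the classification of classical Lie algebras, the orthogonal algebra so(2n) in an even number of variables has type D_n; here n = 7, so the Dynkin diagram is a chain of 5 nodes with a fork of two nodes at one end (D_7). Hence the type is D_7.

D_7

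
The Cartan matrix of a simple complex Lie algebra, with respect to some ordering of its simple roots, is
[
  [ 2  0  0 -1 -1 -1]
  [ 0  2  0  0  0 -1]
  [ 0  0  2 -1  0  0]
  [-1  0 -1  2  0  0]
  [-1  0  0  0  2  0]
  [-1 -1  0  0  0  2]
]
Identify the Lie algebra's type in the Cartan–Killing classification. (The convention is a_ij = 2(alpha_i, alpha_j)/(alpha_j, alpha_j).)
E_6

The matrix has rank 6 with 2's on the diagonal. Reading the off-diagonal entries as Dynkin edges (a single edge where a_ij = a_ji = -1; a double or triple edge where a_ij * a_ji = 2 or 3), the diagram is a chain of 5 nodes with one extra node attached to the third node from one end (E_6). One simple-root ordering that puts it in standard form is (alpha_2, alpha_5, alpha_6, alpha_1, alpha_4, alpha_3). So the algebra is type E_6.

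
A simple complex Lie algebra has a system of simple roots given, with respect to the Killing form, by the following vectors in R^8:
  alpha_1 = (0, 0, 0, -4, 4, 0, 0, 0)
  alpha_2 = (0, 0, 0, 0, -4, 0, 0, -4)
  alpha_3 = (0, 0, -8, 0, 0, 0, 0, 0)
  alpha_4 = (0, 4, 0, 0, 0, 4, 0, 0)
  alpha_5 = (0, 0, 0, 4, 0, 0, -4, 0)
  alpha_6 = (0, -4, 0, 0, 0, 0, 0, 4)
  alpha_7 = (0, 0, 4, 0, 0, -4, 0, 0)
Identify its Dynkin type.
type C_7

Compute the Cartan integers a_ij = 2(alpha_i, alpha_j)/(alpha_j, alpha_j); the resulting 7x7 Cartan matrix is
[[2, -1, 0, 0, -1, 0, 0], [-1, 2, 0, 0, 0, -1, 0], [0, 0, 2, 0, 0, 0, -2], [0, 0, 0, 2, 0, -1, -1], [-1, 0, 0, 0, 2, 0, 0], [0, -1, 0, -1, 0, 2, 0], [0, 0, -1, -1, 0, 0, 2]].
The roots have two lengths (squared-length ratio 2:1); the short ones are alpha_{1,2,4,5,6,7}. The associated Dynkin diagram is a chain of 7 nodes with a double edge at one end; the terminal node there is the unique long simple root (C_7), so the type is C_7 (the algebra sp(14)).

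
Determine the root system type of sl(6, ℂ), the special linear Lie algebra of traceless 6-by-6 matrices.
This is sl(6), which has dimension 6^2 - 1 = 35 and rank 6 - 1 = 5 (a Cartan subalgebra is the diagonal traceless matrices). In the classification of classical Lie algebras, the special linear algebra sl(n+1) has type A_n; here n = 5, so the Dynkin diagram is a chain of 5 nodes with single edges (A_5). Hence the type is A_5.

type A_5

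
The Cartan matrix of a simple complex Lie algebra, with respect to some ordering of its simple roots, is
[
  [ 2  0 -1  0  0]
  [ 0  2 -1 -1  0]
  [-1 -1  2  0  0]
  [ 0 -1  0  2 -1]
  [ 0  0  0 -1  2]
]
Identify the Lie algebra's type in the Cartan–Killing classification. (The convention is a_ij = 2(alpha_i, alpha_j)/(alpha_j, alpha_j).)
The matrix has rank 5 with 2's on the diagonal. Reading the off-diagonal entries as Dynkin edges (a single edge where a_ij = a_ji = -1; a double or triple edge where a_ij * a_ji = 2 or 3), the diagram is a chain of 5 nodes with single edges (A_5). One simple-root ordering that puts it in standard form is (alpha_5, alpha_4, alpha_2, alpha_3, alpha_1). So the algebra is type A_5, i.e. sl(6).

A_5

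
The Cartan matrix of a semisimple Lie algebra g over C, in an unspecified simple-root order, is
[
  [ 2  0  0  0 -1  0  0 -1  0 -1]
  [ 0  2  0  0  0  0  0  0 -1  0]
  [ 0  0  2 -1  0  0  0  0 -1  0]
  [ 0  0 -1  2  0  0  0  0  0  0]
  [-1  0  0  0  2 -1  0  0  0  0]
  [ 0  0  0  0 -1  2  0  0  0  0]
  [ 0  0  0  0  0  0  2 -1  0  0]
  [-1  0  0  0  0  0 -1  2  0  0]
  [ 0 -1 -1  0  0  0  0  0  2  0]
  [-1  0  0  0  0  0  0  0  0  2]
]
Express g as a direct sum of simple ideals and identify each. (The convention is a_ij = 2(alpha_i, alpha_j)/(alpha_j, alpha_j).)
The diagram associated to this matrix has two connected components: the simple roots {alpha_2, alpha_3, alpha_4, alpha_9} form a chain of 4 nodes with single edges (A_4), and {alpha_1, alpha_5, alpha_6, alpha_7, alpha_8, alpha_10} form a chain of 5 nodes with one extra node attached to the third node from one end (E_6). A semisimple Lie algebra decomposes uniquely as the direct sum of simple ideals, one per connected component of its Dynkin diagram, so g ≅ A_4 ⊕ E_6 (dimension 24 + 78 = 102).

type A_4 ⊕ type E_6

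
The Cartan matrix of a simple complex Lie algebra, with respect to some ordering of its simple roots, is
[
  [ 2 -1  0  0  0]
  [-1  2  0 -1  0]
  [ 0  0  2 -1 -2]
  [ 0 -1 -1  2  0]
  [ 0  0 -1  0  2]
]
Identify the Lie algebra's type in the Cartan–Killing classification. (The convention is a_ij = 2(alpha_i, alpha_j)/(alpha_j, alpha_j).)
The matrix has rank 5 with 2's on the diagonal. Reading the off-diagonal entries as Dynkin edges (a single edge where a_ij = a_ji = -1; a double or triple edge where a_ij * a_ji = 2 or 3), the diagram is a chain of 5 nodes with a double edge at one end; the terminal node there is the unique short simple root (B_5). One simple-root ordering that puts it in standard form is (alpha_1, alpha_2, alpha_4, alpha_3, alpha_5). So the algebra is type B_5, i.e. so(11).

B_5 (so(11))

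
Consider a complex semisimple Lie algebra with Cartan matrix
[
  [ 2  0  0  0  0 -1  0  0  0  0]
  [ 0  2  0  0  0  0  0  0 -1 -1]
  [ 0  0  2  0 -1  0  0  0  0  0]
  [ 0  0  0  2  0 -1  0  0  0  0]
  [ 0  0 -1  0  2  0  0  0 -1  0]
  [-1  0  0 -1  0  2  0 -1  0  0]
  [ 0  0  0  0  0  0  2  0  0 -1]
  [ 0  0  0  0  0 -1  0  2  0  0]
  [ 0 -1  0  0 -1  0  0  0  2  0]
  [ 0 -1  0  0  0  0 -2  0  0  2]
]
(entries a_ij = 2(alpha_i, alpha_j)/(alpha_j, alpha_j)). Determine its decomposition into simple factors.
The diagram associated to this matrix has two connected components: the simple roots {alpha_2, alpha_3, alpha_5, alpha_7, alpha_9, alpha_10} form a chain of 6 nodes with a double edge at one end; the terminal node there is the unique short simple root (B_6), and {alpha_1, alpha_4, alpha_6, alpha_8} form a chain of 2 nodes with a fork of two nodes at one end (D_4). A semisimple Lie algebra decomposes uniquely as the direct sum of simple ideals, one per connected component of its Dynkin diagram, so g ≅ B_6 ⊕ D_4 (dimension 78 + 28 = 106).

type B_6 + type D_4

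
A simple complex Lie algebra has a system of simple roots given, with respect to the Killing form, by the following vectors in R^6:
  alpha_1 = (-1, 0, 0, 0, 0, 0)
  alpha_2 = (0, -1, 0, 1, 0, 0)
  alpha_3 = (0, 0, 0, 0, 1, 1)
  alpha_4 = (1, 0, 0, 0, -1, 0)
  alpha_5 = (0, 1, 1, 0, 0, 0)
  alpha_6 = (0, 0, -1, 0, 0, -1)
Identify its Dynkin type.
B6

Compute the Cartan integers a_ij = 2(alpha_i, alpha_j)/(alpha_j, alpha_j); the resulting 6x6 Cartan matrix is
[[2, 0, 0, -1, 0, 0], [0, 2, 0, 0, -1, 0], [0, 0, 2, -1, 0, -1], [-2, 0, -1, 2, 0, 0], [0, -1, 0, 0, 2, -1], [0, 0, -1, 0, -1, 2]].
The roots have two lengths (squared-length ratio 2:1); the short ones are alpha_{1}. The associated Dynkin diagram is a chain of 6 nodes with a double edge at one end; the terminal node there is the unique short simple root (B_6), so the type is B_6 (the algebra so(13)).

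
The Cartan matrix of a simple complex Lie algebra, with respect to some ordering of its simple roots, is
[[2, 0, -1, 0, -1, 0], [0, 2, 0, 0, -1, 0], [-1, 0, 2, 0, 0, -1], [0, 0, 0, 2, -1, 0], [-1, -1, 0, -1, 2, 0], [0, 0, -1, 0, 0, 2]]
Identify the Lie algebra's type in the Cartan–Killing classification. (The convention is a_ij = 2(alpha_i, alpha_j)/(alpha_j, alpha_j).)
type D_6

The matrix has rank 6 with 2's on the diagonal. Reading the off-diagonal entries as Dynkin edges (a single edge where a_ij = a_ji = -1; a double or triple edge where a_ij * a_ji = 2 or 3), the diagram is a chain of 4 nodes with a fork of two nodes at one end (D_6). One simple-root ordering that puts it in standard form is (alpha_6, alpha_3, alpha_1, alpha_5, alpha_2, alpha_4). So the algebra is type D_6, i.e. so(12).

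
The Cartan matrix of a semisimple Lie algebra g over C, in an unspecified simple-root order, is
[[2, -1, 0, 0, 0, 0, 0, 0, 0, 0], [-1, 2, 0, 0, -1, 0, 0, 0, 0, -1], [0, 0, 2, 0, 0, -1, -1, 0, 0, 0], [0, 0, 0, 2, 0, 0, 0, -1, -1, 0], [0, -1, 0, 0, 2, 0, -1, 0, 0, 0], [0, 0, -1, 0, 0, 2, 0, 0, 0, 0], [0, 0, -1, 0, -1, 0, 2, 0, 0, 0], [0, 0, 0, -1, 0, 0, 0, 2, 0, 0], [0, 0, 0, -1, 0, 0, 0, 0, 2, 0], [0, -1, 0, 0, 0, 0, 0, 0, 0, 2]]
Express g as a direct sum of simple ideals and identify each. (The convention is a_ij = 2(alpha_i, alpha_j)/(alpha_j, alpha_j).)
type A_3 ⊕ type D_7

The diagram associated to this matrix has two connected components: the simple roots {alpha_4, alpha_8, alpha_9} form a chain of 3 nodes with single edges (A_3), and {alpha_1, alpha_2, alpha_3, alpha_5, alpha_6, alpha_7, alpha_10} form a chain of 5 nodes with a fork of two nodes at one end (D_7). A semisimple Lie algebra decomposes uniquely as the direct sum of simple ideals, one per connected component of its Dynkin diagram, so g ≅ A_3 ⊕ D_7 (dimension 15 + 91 = 106).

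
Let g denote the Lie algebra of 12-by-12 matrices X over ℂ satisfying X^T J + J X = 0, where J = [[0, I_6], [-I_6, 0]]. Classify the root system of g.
This is sp(12), which has dimension 12(12+1)/2 = 78 and rank 12/2 = 6. In the classification of classical Lie algebras, the symplectic algebra sp(2n) has type C_n; here n = 6, so the Dynkin diagram is a chain of 6 nodes with a double edge at one end; the terminal node there is the unique long simple root (C_6). Hence the type is C_6.

C_6 (sp(12))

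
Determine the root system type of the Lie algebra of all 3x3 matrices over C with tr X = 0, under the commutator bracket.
type A_2

This is sl(3), which has dimension 3^2 - 1 = 8 and rank 3 - 1 = 2 (a Cartan subalgebra is the diagonal traceless matrices). In the classification of classical Lie algebras, the special linear algebra sl(n+1) has type A_n; here n = 2, so the Dynkin diagram is a chain of 2 nodes with single edges (A_2). Hence the type is A_2.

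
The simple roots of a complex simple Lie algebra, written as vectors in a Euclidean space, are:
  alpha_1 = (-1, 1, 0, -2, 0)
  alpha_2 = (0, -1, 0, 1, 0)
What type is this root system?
G_2

Compute the Cartan integers a_ij = 2(alpha_i, alpha_j)/(alpha_j, alpha_j); the resulting 2x2 Cartan matrix is
[[2, -3], [-1, 2]].
The roots have two lengths (squared-length ratio 3:1); the short ones are alpha_{2}. The associated Dynkin diagram is two nodes joined by a triple edge (G_2), so the type is G_2.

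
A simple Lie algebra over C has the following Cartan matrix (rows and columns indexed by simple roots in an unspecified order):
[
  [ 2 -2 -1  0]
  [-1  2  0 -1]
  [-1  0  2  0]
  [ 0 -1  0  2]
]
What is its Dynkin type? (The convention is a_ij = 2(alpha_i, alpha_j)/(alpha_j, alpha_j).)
The matrix has rank 4 with 2's on the diagonal. Reading the off-diagonal entries as Dynkin edges (a single edge where a_ij = a_ji = -1; a double or triple edge where a_ij * a_ji = 2 or 3), the diagram is a chain of 4 nodes with a double edge between the middle two (F_4). One simple-root ordering that puts it in standard form is (alpha_3, alpha_1, alpha_2, alpha_4). So the algebra is type F_4.

F_4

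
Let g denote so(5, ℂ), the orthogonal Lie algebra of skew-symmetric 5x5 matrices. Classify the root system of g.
This is so(5) with 5 odd, which has dimension 5(5-1)/2 = 10 and rank (5-1)/2 = 2. In the classification of classical Lie algebras, the orthogonal algebra so(2n+1) in an odd number of variables has type B_n; here n = 2, so the Dynkin diagram is a chain of 2 nodes with a double edge at one end; the terminal node there is the unique short simple root (B_2). Hence the type is B_2.

B_2 (so(5))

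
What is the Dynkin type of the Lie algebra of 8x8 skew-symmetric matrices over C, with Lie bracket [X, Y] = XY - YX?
type D_4

This is so(8) with 8 even, which has dimension 8(8-1)/2 = 28 and rank 8/2 = 4. In the classification of classical Lie algebras, the orthogonal algebra so(2n) in an even number of variables has type D_n; here n = 4, so the Dynkin diagram is a chain of 2 nodes with a fork of two nodes at one end (D_4). Hence the type is D_4.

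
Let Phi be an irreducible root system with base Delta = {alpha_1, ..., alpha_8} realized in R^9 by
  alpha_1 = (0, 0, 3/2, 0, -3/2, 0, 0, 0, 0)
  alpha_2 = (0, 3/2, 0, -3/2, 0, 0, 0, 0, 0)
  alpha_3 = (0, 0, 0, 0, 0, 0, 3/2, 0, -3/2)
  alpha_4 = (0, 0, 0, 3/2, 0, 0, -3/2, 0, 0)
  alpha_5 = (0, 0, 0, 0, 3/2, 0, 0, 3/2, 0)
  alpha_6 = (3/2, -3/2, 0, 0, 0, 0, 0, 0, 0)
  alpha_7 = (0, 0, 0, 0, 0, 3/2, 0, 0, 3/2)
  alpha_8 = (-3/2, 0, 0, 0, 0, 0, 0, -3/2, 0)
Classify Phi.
type A_8

Compute the Cartan integers a_ij = 2(alpha_i, alpha_j)/(alpha_j, alpha_j); the resulting 8x8 Cartan matrix is
[[2, 0, 0, 0, -1, 0, 0, 0], [0, 2, 0, -1, 0, -1, 0, 0], [0, 0, 2, -1, 0, 0, -1, 0], [0, -1, -1, 2, 0, 0, 0, 0], [-1, 0, 0, 0, 2, 0, 0, -1], [0, -1, 0, 0, 0, 2, 0, -1], [0, 0, -1, 0, 0, 0, 2, 0], [0, 0, 0, 0, -1, -1, 0, 2]].
All simple roots have the same length, so the diagram is simply laced. The associated Dynkin diagram is a chain of 8 nodes with single edges (A_8), so the type is A_8 (the algebra sl(9)).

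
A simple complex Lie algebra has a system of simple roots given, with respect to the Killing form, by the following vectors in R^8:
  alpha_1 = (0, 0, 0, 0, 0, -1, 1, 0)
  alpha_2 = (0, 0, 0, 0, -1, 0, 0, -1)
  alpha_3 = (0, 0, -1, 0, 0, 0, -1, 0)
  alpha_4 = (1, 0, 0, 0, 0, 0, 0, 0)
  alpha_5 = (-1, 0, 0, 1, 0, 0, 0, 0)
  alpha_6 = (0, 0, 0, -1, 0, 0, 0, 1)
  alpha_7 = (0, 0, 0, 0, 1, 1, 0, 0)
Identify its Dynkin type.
Compute the Cartan integers a_ij = 2(alpha_i, alpha_j)/(alpha_j, alpha_j); the resulting 7x7 Cartan matrix is
[[2, 0, -1, 0, 0, 0, -1], [0, 2, 0, 0, 0, -1, -1], [-1, 0, 2, 0, 0, 0, 0], [0, 0, 0, 2, -1, 0, 0], [0, 0, 0, -2, 2, -1, 0], [0, -1, 0, 0, -1, 2, 0], [-1, -1, 0, 0, 0, 0, 2]].
The roots have two lengths (squared-length ratio 2:1); the short ones are alpha_{4}. The associated Dynkin diagram is a chain of 7 nodes with a double edge at one end; the terminal node there is the unique short simple root (B_7), so the type is B_7 (the algebra so(15)).

type B_7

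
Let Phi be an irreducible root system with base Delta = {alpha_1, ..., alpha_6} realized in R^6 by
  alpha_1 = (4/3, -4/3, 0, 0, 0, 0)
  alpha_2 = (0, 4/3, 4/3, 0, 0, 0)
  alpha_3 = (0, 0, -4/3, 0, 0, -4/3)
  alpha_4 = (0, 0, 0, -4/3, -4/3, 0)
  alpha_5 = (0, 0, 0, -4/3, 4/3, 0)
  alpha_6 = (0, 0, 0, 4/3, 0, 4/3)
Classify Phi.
Compute the Cartan integers a_ij = 2(alpha_i, alpha_j)/(alpha_j, alpha_j); the resulting 6x6 Cartan matrix is
[[2, -1, 0, 0, 0, 0], [-1, 2, -1, 0, 0, 0], [0, -1, 2, 0, 0, -1], [0, 0, 0, 2, 0, -1], [0, 0, 0, 0, 2, -1], [0, 0, -1, -1, -1, 2]].
All simple roots have the same length, so the diagram is simply laced. The associated Dynkin diagram is a chain of 4 nodes with a fork of two nodes at one end (D_6), so the type is D_6 (the algebra so(12)).

D_6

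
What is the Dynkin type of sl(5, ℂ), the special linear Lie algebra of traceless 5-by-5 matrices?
This is sl(5), which has dimension 5^2 - 1 = 24 and rank 5 - 1 = 4 (a Cartan subalgebra is the diagonal traceless matrices). In the classification of classical Lie algebras, the special linear algebra sl(n+1) has type A_n; here n = 4, so the Dynkin diagram is a chain of 4 nodes with single edges (A_4). Hence the type is A_4.

A_4 (sl(5))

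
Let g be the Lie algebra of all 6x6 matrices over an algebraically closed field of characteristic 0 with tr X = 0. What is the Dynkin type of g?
A_5 (sl(6))

This is sl(6), which has dimension 6^2 - 1 = 35 and rank 6 - 1 = 5 (a Cartan subalgebra is the diagonal traceless matrices). In the classification of classical Lie algebras, the special linear algebra sl(n+1) has type A_n; here n = 5, so the Dynkin diagram is a chain of 5 nodes with single edges (A_5). Hence the type is A_5.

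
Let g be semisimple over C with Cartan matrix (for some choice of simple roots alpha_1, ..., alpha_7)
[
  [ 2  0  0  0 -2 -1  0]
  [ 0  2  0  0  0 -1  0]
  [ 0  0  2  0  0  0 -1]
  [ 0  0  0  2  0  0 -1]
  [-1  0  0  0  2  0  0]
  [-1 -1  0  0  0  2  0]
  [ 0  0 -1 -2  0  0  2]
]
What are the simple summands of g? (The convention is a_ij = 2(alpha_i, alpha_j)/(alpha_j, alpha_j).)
B_3 ⊕ B_4

The diagram associated to this matrix has two connected components: the simple roots {alpha_3, alpha_4, alpha_7} form a chain of 3 nodes with a double edge at one end; the terminal node there is the unique short simple root (B_3), and {alpha_1, alpha_2, alpha_5, alpha_6} form a chain of 4 nodes with a double edge at one end; the terminal node there is the unique short simple root (B_4). A semisimple Lie algebra decomposes uniquely as the direct sum of simple ideals, one per connected component of its Dynkin diagram, so g ≅ B_3 ⊕ B_4 (dimension 21 + 36 = 57).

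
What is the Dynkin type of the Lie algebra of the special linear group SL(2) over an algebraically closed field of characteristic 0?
type A_1

This is sl(2), which has dimension 2^2 - 1 = 3 and rank 2 - 1 = 1 (a Cartan subalgebra is the diagonal traceless matrices). In the classification of classical Lie algebras, the special linear algebra sl(n+1) has type A_n; here n = 1, so the Dynkin diagram is a chain of 1 nodes with single edges (A_1). Hence the type is A_1.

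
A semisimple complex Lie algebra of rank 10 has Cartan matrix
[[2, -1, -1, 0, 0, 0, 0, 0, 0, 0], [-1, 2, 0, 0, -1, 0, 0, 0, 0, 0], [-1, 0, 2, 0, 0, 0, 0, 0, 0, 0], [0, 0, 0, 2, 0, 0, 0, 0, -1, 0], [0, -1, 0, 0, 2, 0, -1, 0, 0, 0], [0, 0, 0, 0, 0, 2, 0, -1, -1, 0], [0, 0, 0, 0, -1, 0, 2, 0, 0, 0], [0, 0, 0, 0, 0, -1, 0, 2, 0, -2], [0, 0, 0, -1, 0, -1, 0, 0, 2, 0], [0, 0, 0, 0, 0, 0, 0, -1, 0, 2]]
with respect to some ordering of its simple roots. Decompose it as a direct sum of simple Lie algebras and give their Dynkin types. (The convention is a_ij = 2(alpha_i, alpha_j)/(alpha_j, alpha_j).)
A_5 + B_5

The diagram associated to this matrix has two connected components: the simple roots {alpha_1, alpha_2, alpha_3, alpha_5, alpha_7} form a chain of 5 nodes with single edges (A_5), and {alpha_4, alpha_6, alpha_8, alpha_9, alpha_10} form a chain of 5 nodes with a double edge at one end; the terminal node there is the unique short simple root (B_5). A semisimple Lie algebra decomposes uniquely as the direct sum of simple ideals, one per connected component of its Dynkin diagram, so g ≅ A_5 ⊕ B_5 (dimension 35 + 55 = 90).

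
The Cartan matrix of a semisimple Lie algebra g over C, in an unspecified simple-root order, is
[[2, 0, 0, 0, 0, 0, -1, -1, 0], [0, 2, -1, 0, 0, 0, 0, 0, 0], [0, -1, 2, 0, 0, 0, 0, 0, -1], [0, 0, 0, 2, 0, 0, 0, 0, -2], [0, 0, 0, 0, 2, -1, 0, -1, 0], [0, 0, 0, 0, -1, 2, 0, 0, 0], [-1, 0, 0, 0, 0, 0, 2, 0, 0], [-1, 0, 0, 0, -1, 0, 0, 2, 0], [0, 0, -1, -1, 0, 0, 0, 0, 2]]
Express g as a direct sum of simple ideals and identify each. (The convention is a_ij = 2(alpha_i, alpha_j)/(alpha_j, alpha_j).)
A_5 (sl(6)) ⊕ C_4 (sp(8))

The diagram associated to this matrix has two connected components: the simple roots {alpha_1, alpha_5, alpha_6, alpha_7, alpha_8} form a chain of 5 nodes with single edges (A_5), and {alpha_2, alpha_3, alpha_4, alpha_9} form a chain of 4 nodes with a double edge at one end; the terminal node there is the unique long simple root (C_4). A semisimple Lie algebra decomposes uniquely as the direct sum of simple ideals, one per connected component of its Dynkin diagram, so g ≅ A_5 ⊕ C_4 (dimension 35 + 36 = 71).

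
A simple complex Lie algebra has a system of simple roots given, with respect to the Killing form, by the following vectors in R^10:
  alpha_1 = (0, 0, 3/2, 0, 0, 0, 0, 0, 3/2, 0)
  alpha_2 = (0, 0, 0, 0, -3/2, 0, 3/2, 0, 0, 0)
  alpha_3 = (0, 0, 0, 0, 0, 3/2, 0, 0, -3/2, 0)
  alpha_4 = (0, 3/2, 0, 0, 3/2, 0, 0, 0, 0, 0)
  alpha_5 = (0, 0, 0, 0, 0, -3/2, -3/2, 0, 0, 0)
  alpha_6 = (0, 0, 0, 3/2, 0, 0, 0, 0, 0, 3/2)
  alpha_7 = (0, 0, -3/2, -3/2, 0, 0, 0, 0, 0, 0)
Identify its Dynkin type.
Compute the Cartan integers a_ij = 2(alpha_i, alpha_j)/(alpha_j, alpha_j); the resulting 7x7 Cartan matrix is
[[2, 0, -1, 0, 0, 0, -1], [0, 2, 0, -1, -1, 0, 0], [-1, 0, 2, 0, -1, 0, 0], [0, -1, 0, 2, 0, 0, 0], [0, -1, -1, 0, 2, 0, 0], [0, 0, 0, 0, 0, 2, -1], [-1, 0, 0, 0, 0, -1, 2]].
All simple roots have the same length, so the diagram is simply laced. The associated Dynkin diagram is a chain of 7 nodes with single edges (A_7), so the type is A_7 (the algebra sl(8)).

A_7 (sl(8))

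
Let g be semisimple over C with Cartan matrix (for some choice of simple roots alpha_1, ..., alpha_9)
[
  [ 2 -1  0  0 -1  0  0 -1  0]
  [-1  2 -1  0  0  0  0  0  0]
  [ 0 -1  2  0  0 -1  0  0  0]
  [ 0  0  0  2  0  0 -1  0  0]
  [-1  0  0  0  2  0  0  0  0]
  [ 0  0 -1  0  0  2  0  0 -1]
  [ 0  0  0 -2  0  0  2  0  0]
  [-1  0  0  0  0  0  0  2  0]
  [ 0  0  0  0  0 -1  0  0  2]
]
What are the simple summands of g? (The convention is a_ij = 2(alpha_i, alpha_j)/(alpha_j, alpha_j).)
The diagram associated to this matrix has two connected components: the simple roots {alpha_4, alpha_7} form a chain of 2 nodes with a double edge at one end; the terminal node there is the unique short simple root (B_2), and {alpha_1, alpha_2, alpha_3, alpha_5, alpha_6, alpha_8, alpha_9} form a chain of 5 nodes with a fork of two nodes at one end (D_7). A semisimple Lie algebra decomposes uniquely as the direct sum of simple ideals, one per connected component of its Dynkin diagram, so g ≅ B_2 ⊕ D_7 (dimension 10 + 91 = 101).

type B_2 + type D_7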